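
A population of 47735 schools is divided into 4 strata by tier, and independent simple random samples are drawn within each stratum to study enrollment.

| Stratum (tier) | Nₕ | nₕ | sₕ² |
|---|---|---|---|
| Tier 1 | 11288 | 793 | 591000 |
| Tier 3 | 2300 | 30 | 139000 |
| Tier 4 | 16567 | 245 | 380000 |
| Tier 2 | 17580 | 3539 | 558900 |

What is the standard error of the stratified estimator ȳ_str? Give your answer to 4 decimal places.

15.8282

Var(ȳ_str) = Σₕ Wₕ²(1 − fₕ)sₕ²/nₕ with Wₕ = Nₕ/N, N = 47735.
Tier 1: Wₕ = 0.23647219; term = 0.23647219²·(1 − 0.07025159)·591000/793 = 38.747161.
Tier 3: Wₕ = 0.04818268; term = 0.04818268²·(1 − 0.01304348)·139000/30 = 10.616305.
Tier 4: Wₕ = 0.34706190; term = 0.34706190²·(1 − 0.01478843)·380000/245 = 184.06063.
Tier 2: Wₕ = 0.36828323; term = 0.36828323²·(1 − 0.20130830)·558900/3539 = 17.107896.
Sum = 250.53199.
SE = √(250.53199) = 15.8282.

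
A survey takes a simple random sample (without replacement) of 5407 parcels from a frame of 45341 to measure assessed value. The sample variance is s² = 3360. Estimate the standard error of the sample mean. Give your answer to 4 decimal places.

Under SRS without replacement, Var(ȳ) = (1 − f)·s²/n with f = n/N = 5407/45341 = 0.11925189.
Var(ȳ) = (1 − 0.11925189)·3360/5407 = 0.88074811·0.62141668 = 0.54731157.
SE(ȳ) = √(0.54731157) = 0.7398.

0.7398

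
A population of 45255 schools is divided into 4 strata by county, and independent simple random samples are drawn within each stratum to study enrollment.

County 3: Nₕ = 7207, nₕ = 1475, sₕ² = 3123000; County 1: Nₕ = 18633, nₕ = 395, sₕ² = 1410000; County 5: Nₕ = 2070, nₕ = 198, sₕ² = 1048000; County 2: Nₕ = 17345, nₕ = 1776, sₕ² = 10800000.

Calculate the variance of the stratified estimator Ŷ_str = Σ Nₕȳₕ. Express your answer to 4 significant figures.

2.963 × 10^12

Var(Ŷ_str) = Σₕ Nₕ²(1 − fₕ)sₕ²/nₕ.
County 3: 7207²·(1 − 1475/7207)·3123000/1475 = 8.7466282 × 10^10.
County 1: 18633²·(1 − 395/18633)·1410000/395 = 1.2130592 × 10^12.
County 5: 2070²·(1 − 198/2070)·1048000/198 = 2.0510313 × 10^10.
County 2: 17345²·(1 − 1776/17345)·10800000/1776 = 1.6421613 × 10^12.
Sum = 2.9631971 × 10^12.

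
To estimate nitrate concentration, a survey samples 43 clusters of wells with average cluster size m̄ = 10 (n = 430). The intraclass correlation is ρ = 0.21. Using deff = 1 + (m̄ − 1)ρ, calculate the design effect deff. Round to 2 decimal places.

deff = 1 + (10 − 1)·0.21 = 1 + 1.89 = 2.89.

2.89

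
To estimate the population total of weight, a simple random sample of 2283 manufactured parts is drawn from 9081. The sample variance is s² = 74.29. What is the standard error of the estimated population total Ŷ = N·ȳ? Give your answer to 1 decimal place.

1417.3

Var(Ŷ) = N²·Var(ȳ) = N²·(1 − n/N)·s²/n.
f = 2283/9081 = 0.25140403; Var(ȳ) = 0.74859597·74.29/2283 = 0.0243597.
Var(Ŷ) = 9081² · 0.0243597 = 2.008812 × 10^6.
SE(Ŷ) = √(2.008812 × 10^6) = 1417.3.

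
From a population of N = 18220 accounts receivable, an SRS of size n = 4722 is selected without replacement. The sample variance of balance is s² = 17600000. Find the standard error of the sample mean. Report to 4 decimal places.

Under SRS without replacement, Var(ȳ) = (1 − f)·s²/n with f = n/N = 4722/18220 = 0.25916575.
Var(ȳ) = (1 − 0.25916575)·17600000/4722 = 0.74083425·3727.2342 = 2761.2628.
SE(ȳ) = √(2761.2628) = 52.5477.

52.5477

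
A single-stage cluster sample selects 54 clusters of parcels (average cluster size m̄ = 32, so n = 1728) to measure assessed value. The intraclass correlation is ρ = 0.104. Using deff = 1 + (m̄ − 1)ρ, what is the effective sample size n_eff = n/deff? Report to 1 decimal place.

409.1

deff = 1 + (32 − 1)·0.104 = 1 + 3.224 = 4.224.
n_eff = 1728 / 4.224 = 409.1.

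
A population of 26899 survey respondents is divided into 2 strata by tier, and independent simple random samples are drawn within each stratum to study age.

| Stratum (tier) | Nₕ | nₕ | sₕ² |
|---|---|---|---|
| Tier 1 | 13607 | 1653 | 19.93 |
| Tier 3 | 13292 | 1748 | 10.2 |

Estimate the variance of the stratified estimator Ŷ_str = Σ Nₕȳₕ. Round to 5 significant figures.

2.8565 × 10^6

Var(Ŷ_str) = Σₕ Nₕ²(1 − fₕ)sₕ²/nₕ.
Tier 1: 13607²·(1 − 1653/13607)·19.93/1653 = 1.9611467 × 10^6.
Tier 3: 13292²·(1 − 1748/13292)·10.2/1748 = 895375.89.
Sum = 2.8565226 × 10^6.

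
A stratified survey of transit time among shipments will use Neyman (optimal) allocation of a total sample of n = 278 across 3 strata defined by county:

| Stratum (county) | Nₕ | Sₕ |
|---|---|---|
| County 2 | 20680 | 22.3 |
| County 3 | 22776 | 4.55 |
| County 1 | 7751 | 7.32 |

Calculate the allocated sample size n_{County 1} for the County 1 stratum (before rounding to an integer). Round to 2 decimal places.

25.38

Neyman allocation: nₕ = n·NₕSₕ / Σⱼ NⱼSⱼ.
Σ NⱼSⱼ = 20680·22.3 + 22776·4.55 + 7751·7.32 = 621532.12.
n_{County 1} = 278·7751·7.32 / 621532.12 = 25.38.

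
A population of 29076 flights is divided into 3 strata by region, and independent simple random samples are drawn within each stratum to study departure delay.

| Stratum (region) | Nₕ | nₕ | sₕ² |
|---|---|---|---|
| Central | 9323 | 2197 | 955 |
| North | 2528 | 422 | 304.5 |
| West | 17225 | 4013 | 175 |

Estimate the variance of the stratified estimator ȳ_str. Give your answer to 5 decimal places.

0.05044

Var(ȳ_str) = Σₕ Wₕ²(1 − fₕ)sₕ²/nₕ with Wₕ = Nₕ/N, N = 29076.
Central: Wₕ = 0.32064245; term = 0.32064245²·(1 − 0.23565376)·955/2197 = 0.034159027.
North: Wₕ = 0.08694456; term = 0.08694456²·(1 − 0.16693038)·304.5/422 = 0.0045440276.
West: Wₕ = 0.59241299; term = 0.59241299²·(1 − 0.23297533)·175/4013 = 0.011738899.
Sum = 0.050441954.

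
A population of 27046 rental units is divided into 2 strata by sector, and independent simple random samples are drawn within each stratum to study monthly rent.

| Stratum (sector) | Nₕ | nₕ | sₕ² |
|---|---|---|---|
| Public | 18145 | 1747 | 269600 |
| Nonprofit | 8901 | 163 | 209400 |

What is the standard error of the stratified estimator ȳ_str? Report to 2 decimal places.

14.12

Var(ȳ_str) = Σₕ Wₕ²(1 − fₕ)sₕ²/nₕ with Wₕ = Nₕ/N, N = 27046.
Public: Wₕ = 0.67089403; term = 0.67089403²·(1 − 0.09627997)·269600/1747 = 62.772402.
Nonprofit: Wₕ = 0.32910597; term = 0.32910597²·(1 − 0.01831255)·209400/163 = 136.59469.
Sum = 199.36709.
SE = √(199.36709) = 14.12.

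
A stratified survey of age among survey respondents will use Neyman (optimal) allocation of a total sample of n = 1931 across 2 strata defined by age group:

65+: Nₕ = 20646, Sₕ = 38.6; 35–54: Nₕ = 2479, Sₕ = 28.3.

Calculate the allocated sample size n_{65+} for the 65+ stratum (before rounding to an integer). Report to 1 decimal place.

1774.8

Neyman allocation: nₕ = n·NₕSₕ / Σⱼ NⱼSⱼ.
Σ NⱼSⱼ = 20646·38.6 + 2479·28.3 = 867091.3.
n_{65+} = 1931·20646·38.6 / 867091.3 = 1774.8.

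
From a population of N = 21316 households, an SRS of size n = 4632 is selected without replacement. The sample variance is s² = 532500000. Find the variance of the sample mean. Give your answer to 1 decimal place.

Under SRS without replacement, Var(ȳ) = (1 − f)·s²/n with f = n/N = 4632/21316 = 0.21730156.
Var(ȳ) = (1 − 0.21730156)·532500000/4632 = 0.78269844·114961.14 = 89979.905.

89979.9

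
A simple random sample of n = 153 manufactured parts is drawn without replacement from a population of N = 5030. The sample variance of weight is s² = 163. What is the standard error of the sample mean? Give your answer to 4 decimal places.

Under SRS without replacement, Var(ȳ) = (1 − f)·s²/n with f = n/N = 153/5030 = 0.03041750.
Var(ȳ) = (1 − 0.03041750)·163/153 = 0.96958250·1.0653595 = 1.0329539.
SE(ȳ) = √(1.0329539) = 1.0163.

1.0163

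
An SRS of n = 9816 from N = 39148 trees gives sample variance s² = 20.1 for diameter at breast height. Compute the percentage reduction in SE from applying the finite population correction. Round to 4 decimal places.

13.4402

f = n/N = 9816/39148 = 0.25074078.
SE_no-fpc = √(s²/n) = 0.045251268; SE_fpc = √((1−f)s²/n) = 0.039169389.
Ratio = √(1−f) = 0.86559761. Reduction = 100·(1 − 0.86559761) = 13.4402%.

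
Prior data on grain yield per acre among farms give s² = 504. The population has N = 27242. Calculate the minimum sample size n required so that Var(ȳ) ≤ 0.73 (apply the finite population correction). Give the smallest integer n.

Without fpc, n₀ = s²/D = 504/0.73 = 690.4110.
With fpc, (1 − n/N)·s²/n ≤ D requires n ≥ n₀/(1 + n₀/N) = 690.4110/(1 + 690.4110/27242) = 673.3460.
Rounding up, n = 674.

674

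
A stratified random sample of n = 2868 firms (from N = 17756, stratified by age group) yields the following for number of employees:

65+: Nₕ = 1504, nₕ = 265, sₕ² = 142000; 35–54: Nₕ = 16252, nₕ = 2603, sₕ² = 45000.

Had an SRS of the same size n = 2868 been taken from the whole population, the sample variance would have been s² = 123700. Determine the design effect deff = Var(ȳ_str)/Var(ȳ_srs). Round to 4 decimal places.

Var(ȳ_str) = Σ Wₕ²(1−fₕ)sₕ²/nₕ with Wₕ = Nₕ/17756:
  65+: (1504/17756)²·(1−265/1504)·142000/265 = 3.1671697
  35–54: (16252/17756)²·(1−2603/16252)·45000/2603 = 12.16342
  → Var(ȳ_str) = 15.33059.
Var(ȳ_srs) = (1 − 2868/17756)·123700/2868 = 36.164443.
deff = 15.33059 / 36.164443 = 0.4239.

0.4239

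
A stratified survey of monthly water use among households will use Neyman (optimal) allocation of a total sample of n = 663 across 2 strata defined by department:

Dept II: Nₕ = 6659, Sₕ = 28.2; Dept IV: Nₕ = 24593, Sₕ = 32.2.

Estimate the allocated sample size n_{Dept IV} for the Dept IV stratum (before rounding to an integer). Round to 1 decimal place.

535.9

Neyman allocation: nₕ = n·NₕSₕ / Σⱼ NⱼSⱼ.
Σ NⱼSⱼ = 6659·28.2 + 24593·32.2 = 979678.4.
n_{Dept IV} = 663·24593·32.2 / 979678.4 = 535.9.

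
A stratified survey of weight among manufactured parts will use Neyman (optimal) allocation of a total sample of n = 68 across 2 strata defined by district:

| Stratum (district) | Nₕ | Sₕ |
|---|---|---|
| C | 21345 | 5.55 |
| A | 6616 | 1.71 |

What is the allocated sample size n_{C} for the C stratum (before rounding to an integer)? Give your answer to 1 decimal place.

Neyman allocation: nₕ = n·NₕSₕ / Σⱼ NⱼSⱼ.
Σ NⱼSⱼ = 21345·5.55 + 6616·1.71 = 129778.11.
n_{C} = 68·21345·5.55 / 129778.11 = 62.1.

62.1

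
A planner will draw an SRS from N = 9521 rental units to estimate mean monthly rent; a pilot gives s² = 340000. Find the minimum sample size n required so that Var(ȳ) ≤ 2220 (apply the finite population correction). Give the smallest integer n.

151

Without fpc, n₀ = s²/D = 340000/2220 = 153.1532.
With fpc, (1 − n/N)·s²/n ≤ D requires n ≥ n₀/(1 + n₀/N) = 153.1532/(1 + 153.1532/9521) = 150.7286.
Rounding up, n = 151.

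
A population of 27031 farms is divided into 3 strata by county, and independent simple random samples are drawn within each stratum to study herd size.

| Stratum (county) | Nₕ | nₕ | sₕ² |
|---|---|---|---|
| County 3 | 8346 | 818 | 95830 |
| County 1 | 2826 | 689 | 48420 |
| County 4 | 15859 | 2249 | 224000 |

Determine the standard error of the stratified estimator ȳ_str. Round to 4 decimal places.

Var(ȳ_str) = Σₕ Wₕ²(1 − fₕ)sₕ²/nₕ with Wₕ = Nₕ/N, N = 27031.
County 3: Wₕ = 0.30875661; term = 0.30875661²·(1 − 0.09801102)·95830/818 = 10.073536.
County 1: Wₕ = 0.10454663; term = 0.10454663²·(1 − 0.24380750)·48420/689 = 0.58084201.
County 4: Wₕ = 0.58669676; term = 0.58669676²·(1 − 0.14181222)·224000/2249 = 29.421734.
Sum = 40.076112.
SE = √(40.076112) = 6.3306.

6.3306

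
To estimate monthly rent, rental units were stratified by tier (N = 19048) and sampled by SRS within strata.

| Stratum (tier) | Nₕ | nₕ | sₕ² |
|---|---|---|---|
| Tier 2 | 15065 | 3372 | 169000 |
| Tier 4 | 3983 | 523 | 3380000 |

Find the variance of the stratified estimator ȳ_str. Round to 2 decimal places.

Var(ȳ_str) = Σₕ Wₕ²(1 − fₕ)sₕ²/nₕ with Wₕ = Nₕ/N, N = 19048.
Tier 2: Wₕ = 0.79089668; term = 0.79089668²·(1 − 0.22383007)·169000/3372 = 24.332989.
Tier 4: Wₕ = 0.20910332; term = 0.20910332²·(1 − 0.13130806)·3380000/523 = 245.47239.
Sum = 269.80538.

269.81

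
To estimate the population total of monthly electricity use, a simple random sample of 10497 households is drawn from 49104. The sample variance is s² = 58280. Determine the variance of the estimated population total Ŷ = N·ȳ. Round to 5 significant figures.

1.0525 × 10^10

Var(Ŷ) = N²·Var(ȳ) = N²·(1 − n/N)·s²/n.
f = 10497/49104 = 0.21377077; Var(ȳ) = 0.78622923·58280/10497 = 4.3651938.
Var(Ŷ) = 49104² · 4.3651938 = 1.0525368 × 10^10.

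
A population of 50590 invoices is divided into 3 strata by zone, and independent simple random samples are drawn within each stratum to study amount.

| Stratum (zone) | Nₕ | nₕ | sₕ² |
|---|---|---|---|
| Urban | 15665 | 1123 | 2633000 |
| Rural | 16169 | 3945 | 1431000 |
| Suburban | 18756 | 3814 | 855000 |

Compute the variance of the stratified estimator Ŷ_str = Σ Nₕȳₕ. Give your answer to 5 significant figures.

Var(Ŷ_str) = Σₕ Nₕ²(1 − fₕ)sₕ²/nₕ.
Urban: 15665²·(1 − 1123/15665)·2633000/1123 = 5.3410377 × 10^11.
Rural: 16169²·(1 − 3945/16169)·1431000/3945 = 7.1695043 × 10^10.
Suburban: 18756²·(1 − 3814/18756)·855000/3814 = 6.2825273 × 10^10.
Sum = 6.6862409 × 10^11.

6.6862 × 10^11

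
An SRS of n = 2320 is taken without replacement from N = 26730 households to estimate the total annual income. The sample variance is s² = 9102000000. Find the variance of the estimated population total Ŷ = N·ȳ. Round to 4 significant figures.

Var(Ŷ) = N²·Var(ȳ) = N²·(1 − n/N)·s²/n.
f = 2320/26730 = 0.08679386; Var(ȳ) = 0.91320614·9102000000/2320 = 3.5827596 × 10^6.
Var(Ŷ) = 26730² · (3.5827596 × 10^6) = 2.5598563 × 10^15.

2.560 × 10^15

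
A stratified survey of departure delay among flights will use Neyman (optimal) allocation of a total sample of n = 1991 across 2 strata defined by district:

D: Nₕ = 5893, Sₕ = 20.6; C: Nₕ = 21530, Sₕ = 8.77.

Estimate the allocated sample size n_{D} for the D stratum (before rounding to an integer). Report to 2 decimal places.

Neyman allocation: nₕ = n·NₕSₕ / Σⱼ NⱼSⱼ.
Σ NⱼSⱼ = 5893·20.6 + 21530·8.77 = 310213.9.
n_{D} = 1991·5893·20.6 / 310213.9 = 779.14.

779.14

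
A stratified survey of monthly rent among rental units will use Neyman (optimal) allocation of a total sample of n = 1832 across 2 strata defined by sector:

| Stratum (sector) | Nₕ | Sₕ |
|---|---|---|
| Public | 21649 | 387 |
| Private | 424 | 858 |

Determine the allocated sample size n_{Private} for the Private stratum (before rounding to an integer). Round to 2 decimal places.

Neyman allocation: nₕ = n·NₕSₕ / Σⱼ NⱼSⱼ.
Σ NⱼSⱼ = 21649·387 + 424·858 = 8.741955 × 10^6.
n_{Private} = 1832·424·858 / (8.741955 × 10^6) = 76.24.

76.24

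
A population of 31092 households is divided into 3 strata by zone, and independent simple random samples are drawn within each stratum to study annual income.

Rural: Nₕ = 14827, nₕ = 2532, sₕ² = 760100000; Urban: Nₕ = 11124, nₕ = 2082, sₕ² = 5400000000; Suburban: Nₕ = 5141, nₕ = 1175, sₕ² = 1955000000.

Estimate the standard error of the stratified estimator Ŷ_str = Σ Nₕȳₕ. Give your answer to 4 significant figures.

1.870 × 10^7

Var(Ŷ_str) = Σₕ Nₕ²(1 − fₕ)sₕ²/nₕ.
Rural: 14827²·(1 − 2532/14827)·760100000/2532 = 5.4725388 × 10^13.
Urban: 11124²·(1 − 2082/11124)·5400000000/2082 = 2.6087864 × 10^14.
Suburban: 5141²·(1 − 1175/5141)·1955000000/1175 = 3.3924168 × 10^13.
Sum = 3.495282 × 10^14.
SE = √(3.495282 × 10^14) = 1.870 × 10^7.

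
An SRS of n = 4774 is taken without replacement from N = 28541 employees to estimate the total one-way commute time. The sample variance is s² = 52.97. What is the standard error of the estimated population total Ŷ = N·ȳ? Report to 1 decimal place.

2743.4

Var(Ŷ) = N²·Var(ȳ) = N²·(1 − n/N)·s²/n.
f = 4774/28541 = 0.16726814; Var(ȳ) = 0.83273186·52.97/4774 = 0.0092395908.
Var(Ŷ) = 28541² · 0.0092395908 = 7.5264661 × 10^6.
SE(Ŷ) = √(7.5264661 × 10^6) = 2743.4.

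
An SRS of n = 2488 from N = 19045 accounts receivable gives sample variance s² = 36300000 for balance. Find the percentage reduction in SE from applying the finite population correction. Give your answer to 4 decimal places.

6.7604

f = n/N = 2488/19045 = 0.13063796.
SE_no-fpc = √(s²/n) = 120.78921; SE_fpc = √((1−f)s²/n) = 112.62335.
Ratio = √(1−f) = 0.93239586. Reduction = 100·(1 − 0.93239586) = 6.7604%.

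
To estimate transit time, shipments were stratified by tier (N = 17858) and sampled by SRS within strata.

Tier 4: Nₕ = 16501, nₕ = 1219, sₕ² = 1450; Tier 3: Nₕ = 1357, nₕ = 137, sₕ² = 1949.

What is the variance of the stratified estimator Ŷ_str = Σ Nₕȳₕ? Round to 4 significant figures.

3.235 × 10^8

Var(Ŷ_str) = Σₕ Nₕ²(1 − fₕ)sₕ²/nₕ.
Tier 4: 16501²·(1 − 1219/16501)·1450/1219 = 2.9995407 × 10^8.
Tier 3: 1357²·(1 − 137/1357)·1949/137 = 2.3552171 × 10^7.
Sum = 3.2350624 × 10^8.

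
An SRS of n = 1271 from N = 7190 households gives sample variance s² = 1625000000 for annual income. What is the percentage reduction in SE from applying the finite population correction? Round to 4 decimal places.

f = n/N = 1271/7190 = 0.17677330.
SE_no-fpc = √(s²/n) = 1130.717; SE_fpc = √((1−f)s²/n) = 1025.9203.
Ratio = √(1−f) = 0.90731841. Reduction = 100·(1 − 0.90731841) = 9.2682%.

9.2682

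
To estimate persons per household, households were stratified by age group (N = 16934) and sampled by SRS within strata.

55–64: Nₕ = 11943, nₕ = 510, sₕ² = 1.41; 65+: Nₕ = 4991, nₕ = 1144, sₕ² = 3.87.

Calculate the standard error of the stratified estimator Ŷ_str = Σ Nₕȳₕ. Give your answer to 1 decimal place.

665.2

Var(Ŷ_str) = Σₕ Nₕ²(1 − fₕ)sₕ²/nₕ.
55–64: 11943²·(1 − 510/11943)·1.41/510 = 377504.88.
65+: 4991²·(1 − 1144/4991)·3.87/1144 = 64952.324.
Sum = 442457.2.
SE = √(442457.2) = 665.2.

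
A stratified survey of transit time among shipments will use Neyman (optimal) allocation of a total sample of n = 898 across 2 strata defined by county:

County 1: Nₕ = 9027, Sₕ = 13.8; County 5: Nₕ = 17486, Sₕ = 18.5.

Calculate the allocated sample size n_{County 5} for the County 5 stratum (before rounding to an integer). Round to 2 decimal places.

Neyman allocation: nₕ = n·NₕSₕ / Σⱼ NⱼSⱼ.
Σ NⱼSⱼ = 9027·13.8 + 17486·18.5 = 448063.6.
n_{County 5} = 898·17486·18.5 / 448063.6 = 648.33.

648.33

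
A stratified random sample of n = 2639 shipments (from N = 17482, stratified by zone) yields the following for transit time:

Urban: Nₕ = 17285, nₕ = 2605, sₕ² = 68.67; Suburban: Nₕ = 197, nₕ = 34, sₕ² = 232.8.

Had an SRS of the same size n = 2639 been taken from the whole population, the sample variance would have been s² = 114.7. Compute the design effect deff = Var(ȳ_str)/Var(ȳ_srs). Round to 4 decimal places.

Var(ȳ_str) = Σ Wₕ²(1−fₕ)sₕ²/nₕ with Wₕ = Nₕ/17482:
  Urban: (17285/17482)²·(1−2605/17285)·68.67/2605 = 0.021886309
  Suburban: (197/17482)²·(1−34/197)·232.8/34 = 7.1940865 × 10^-4
  → Var(ȳ_str) = 0.022605718.
Var(ȳ_srs) = (1 − 2639/17482)·114.7/2639 = 0.036902399.
deff = 0.022605718 / 0.036902399 = 0.6126.

0.6126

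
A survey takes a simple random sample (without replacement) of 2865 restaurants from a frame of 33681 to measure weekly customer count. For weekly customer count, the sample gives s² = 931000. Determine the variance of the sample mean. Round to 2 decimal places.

297.31

Under SRS without replacement, Var(ȳ) = (1 − f)·s²/n with f = n/N = 2865/33681 = 0.08506280.
Var(ȳ) = (1 − 0.08506280)·931000/2865 = 0.91493720·324.95637 = 297.31467.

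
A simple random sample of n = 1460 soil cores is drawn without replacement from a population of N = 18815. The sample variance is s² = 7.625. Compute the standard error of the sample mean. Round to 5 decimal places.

Under SRS without replacement, Var(ȳ) = (1 − f)·s²/n with f = n/N = 1460/18815 = 0.07759766.
Var(ȳ) = (1 − 0.07759766)·7.625/1460 = 0.92240234·0.0052226027 = 0.004817341.
SE(ȳ) = √(0.004817341) = 0.06941.

0.06941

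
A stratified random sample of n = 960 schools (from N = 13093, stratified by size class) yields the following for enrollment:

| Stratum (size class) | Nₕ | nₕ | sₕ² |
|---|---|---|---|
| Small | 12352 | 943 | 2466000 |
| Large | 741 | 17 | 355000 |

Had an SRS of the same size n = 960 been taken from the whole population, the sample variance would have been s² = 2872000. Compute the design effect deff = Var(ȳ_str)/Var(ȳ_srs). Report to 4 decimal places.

0.7990

Var(ȳ_str) = Σ Wₕ²(1−fₕ)sₕ²/nₕ with Wₕ = Nₕ/13093:
  Small: (12352/13093)²·(1−943/12352)·2466000/943 = 2149.7497
  Large: (741/13093)²·(1−17/741)·355000/17 = 65.351848
  → Var(ȳ_str) = 2215.1015.
Var(ȳ_srs) = (1 − 960/13093)·2872000/960 = 2772.3128.
deff = 2215.1015 / 2772.3128 = 0.7990.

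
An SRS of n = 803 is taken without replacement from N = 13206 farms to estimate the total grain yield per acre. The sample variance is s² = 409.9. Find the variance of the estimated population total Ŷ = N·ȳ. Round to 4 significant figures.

8.361 × 10^7

Var(Ŷ) = N²·Var(ȳ) = N²·(1 − n/N)·s²/n.
f = 803/13206 = 0.06080569; Var(ȳ) = 0.93919431·409.9/803 = 0.47942185.
Var(Ŷ) = 13206² · 0.47942185 = 8.3610421 × 10^7.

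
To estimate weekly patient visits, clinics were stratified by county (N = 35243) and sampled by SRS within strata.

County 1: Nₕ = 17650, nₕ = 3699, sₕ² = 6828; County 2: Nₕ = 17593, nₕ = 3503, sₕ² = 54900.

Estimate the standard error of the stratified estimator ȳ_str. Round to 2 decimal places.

Var(ȳ_str) = Σₕ Wₕ²(1 − fₕ)sₕ²/nₕ with Wₕ = Nₕ/N, N = 35243.
County 1: Wₕ = 0.50080867; term = 0.50080867²·(1 − 0.20957507)·6828/3699 = 0.36594304.
County 2: Wₕ = 0.49919133; term = 0.49919133²·(1 − 0.19911328)·54900/3503 = 3.1277884.
Sum = 3.4937314.
SE = √(3.4937314) = 1.87.

1.87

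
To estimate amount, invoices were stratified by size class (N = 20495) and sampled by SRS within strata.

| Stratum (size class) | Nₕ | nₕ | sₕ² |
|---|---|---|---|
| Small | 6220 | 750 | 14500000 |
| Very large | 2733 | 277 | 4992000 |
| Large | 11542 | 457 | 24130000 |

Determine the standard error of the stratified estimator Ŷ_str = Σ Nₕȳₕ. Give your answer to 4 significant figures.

Var(Ŷ_str) = Σₕ Nₕ²(1 − fₕ)sₕ²/nₕ.
Small: 6220²·(1 − 750/6220)·14500000/750 = 6.5778573 × 10^11.
Very large: 2733²·(1 − 277/2733)·4992000/277 = 1.2096586 × 10^11.
Large: 11542²·(1 − 457/11542)·24130000/457 = 6.7555061 × 10^12.
Sum = 7.5342577 × 10^12.
SE = √(7.5342577 × 10^12) = 2.745 × 10^6.

2.745 × 10^6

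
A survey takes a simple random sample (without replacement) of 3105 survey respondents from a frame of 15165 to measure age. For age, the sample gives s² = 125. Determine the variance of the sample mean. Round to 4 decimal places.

0.0320

Under SRS without replacement, Var(ȳ) = (1 − f)·s²/n with f = n/N = 3105/15165 = 0.20474777.
Var(ȳ) = (1 − 0.20474777)·125/3105 = 0.79525223·0.040257649 = 0.032014985.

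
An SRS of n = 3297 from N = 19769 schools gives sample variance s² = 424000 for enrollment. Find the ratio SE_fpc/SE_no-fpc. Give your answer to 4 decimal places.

f = n/N = 3297/19769 = 0.16677627.
SE_no-fpc = √(s²/n) = 11.340272; SE_fpc = √((1−f)s²/n) = 10.351523.
Ratio = √(1−f) = 0.91281090.

0.9128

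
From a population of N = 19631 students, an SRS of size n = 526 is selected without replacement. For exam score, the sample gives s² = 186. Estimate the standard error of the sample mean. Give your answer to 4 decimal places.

Under SRS without replacement, Var(ȳ) = (1 − f)·s²/n with f = n/N = 526/19631 = 0.02679436.
Var(ȳ) = (1 − 0.02679436)·186/526 = 0.97320564·0.35361217 = 0.34413736.
SE(ȳ) = √(0.34413736) = 0.5866.

0.5866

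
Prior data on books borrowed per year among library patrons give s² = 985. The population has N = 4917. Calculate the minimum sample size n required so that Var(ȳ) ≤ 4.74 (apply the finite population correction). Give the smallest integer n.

Without fpc, n₀ = s²/D = 985/4.74 = 207.8059.
With fpc, (1 − n/N)·s²/n ≤ D requires n ≥ n₀/(1 + n₀/N) = 207.8059/(1 + 207.8059/4917) = 199.3796.
Rounding up, n = 200.

200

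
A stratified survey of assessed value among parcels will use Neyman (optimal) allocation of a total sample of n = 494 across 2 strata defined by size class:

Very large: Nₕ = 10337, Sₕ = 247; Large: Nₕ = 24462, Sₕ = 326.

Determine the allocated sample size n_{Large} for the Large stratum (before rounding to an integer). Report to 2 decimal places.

Neyman allocation: nₕ = n·NₕSₕ / Σⱼ NⱼSⱼ.
Σ NⱼSⱼ = 10337·247 + 24462·326 = 1.0527851 × 10^7.
n_{Large} = 494·24462·326 / (1.0527851 × 10^7) = 374.19.

374.19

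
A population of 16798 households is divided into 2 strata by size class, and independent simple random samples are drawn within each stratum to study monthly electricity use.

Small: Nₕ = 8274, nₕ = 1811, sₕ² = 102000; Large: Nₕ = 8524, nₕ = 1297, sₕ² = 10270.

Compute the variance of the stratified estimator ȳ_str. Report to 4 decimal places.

Var(ȳ_str) = Σₕ Wₕ²(1 − fₕ)sₕ²/nₕ with Wₕ = Nₕ/N, N = 16798.
Small: Wₕ = 0.49255864; term = 0.49255864²·(1 − 0.21887841)·102000/1811 = 10.673731.
Large: Wₕ = 0.50744136; term = 0.50744136²·(1 − 0.15215861)·10270/1297 = 1.7286888.
Sum = 12.40242.

12.4024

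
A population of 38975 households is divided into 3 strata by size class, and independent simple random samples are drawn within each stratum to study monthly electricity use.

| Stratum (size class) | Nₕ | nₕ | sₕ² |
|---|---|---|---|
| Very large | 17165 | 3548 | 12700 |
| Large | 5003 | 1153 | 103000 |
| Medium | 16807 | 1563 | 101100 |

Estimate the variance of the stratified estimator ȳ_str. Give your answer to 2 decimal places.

12.59

Var(ȳ_str) = Σₕ Wₕ²(1 − fₕ)sₕ²/nₕ with Wₕ = Nₕ/N, N = 38975.
Very large: Wₕ = 0.44041052; term = 0.44041052²·(1 − 0.20669968)·12700/3548 = 0.55077359.
Large: Wₕ = 0.12836434; term = 0.12836434²·(1 − 0.23046172)·103000/1153 = 1.1327313.
Medium: Wₕ = 0.43122514; term = 0.43122514²·(1 − 0.09299697)·101100/1563 = 10.909606.
Sum = 12.593111.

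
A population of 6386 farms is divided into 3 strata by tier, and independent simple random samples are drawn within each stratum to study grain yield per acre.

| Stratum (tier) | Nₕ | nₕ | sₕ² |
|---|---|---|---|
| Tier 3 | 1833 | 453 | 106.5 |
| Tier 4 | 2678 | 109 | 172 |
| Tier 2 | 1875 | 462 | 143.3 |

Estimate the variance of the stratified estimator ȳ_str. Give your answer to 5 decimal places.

Var(ȳ_str) = Σₕ Wₕ²(1 − fₕ)sₕ²/nₕ with Wₕ = Nₕ/N, N = 6386.
Tier 3: Wₕ = 0.28703414; term = 0.28703414²·(1 − 0.24713584)·106.5/453 = 0.014582606.
Tier 4: Wₕ = 0.41935484; term = 0.41935484²·(1 − 0.04070202)·172/109 = 0.26620659.
Tier 2: Wₕ = 0.29361102; term = 0.29361102²·(1 − 0.24640000)·143.3/462 = 0.020150685.
Sum = 0.30093988.

0.30094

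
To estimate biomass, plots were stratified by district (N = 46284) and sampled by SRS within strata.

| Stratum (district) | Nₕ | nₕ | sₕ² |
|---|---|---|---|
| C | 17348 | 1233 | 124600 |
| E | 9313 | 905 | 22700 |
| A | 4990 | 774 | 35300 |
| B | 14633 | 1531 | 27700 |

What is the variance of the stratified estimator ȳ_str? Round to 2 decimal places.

Var(ȳ_str) = Σₕ Wₕ²(1 − fₕ)sₕ²/nₕ with Wₕ = Nₕ/N, N = 46284.
C: Wₕ = 0.37481635; term = 0.37481635²·(1 − 0.07107448)·124600/1233 = 13.187817.
E: Wₕ = 0.20121424; term = 0.20121424²·(1 − 0.09717599)·22700/905 = 0.916849.
A: Wₕ = 0.10781264; term = 0.10781264²·(1 − 0.15511022)·35300/774 = 0.44789181.
B: Wₕ = 0.31615677; term = 0.31615677²·(1 − 0.10462653)·27700/1531 = 1.6192495.
Sum = 16.171807.

16.17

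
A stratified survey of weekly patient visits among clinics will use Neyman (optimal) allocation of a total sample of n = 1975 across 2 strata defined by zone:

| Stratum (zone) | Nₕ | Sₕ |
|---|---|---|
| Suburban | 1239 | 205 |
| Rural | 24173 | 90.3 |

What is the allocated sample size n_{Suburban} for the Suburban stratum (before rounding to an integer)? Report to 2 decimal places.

205.86

Neyman allocation: nₕ = n·NₕSₕ / Σⱼ NⱼSⱼ.
Σ NⱼSⱼ = 1239·205 + 24173·90.3 = 2.4368169 × 10^6.
n_{Suburban} = 1975·1239·205 / (2.4368169 × 10^6) = 205.86.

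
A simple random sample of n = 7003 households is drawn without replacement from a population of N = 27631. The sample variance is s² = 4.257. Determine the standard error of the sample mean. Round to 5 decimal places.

Under SRS without replacement, Var(ȳ) = (1 − f)·s²/n with f = n/N = 7003/27631 = 0.25344722.
Var(ȳ) = (1 − 0.25344722)·4.257/7003 = 0.74655278·6.0788234 × 10^-4 = 4.5381625 × 10^-4.
SE(ȳ) = √(4.5381625 × 10^-4) = 0.02130.

0.02130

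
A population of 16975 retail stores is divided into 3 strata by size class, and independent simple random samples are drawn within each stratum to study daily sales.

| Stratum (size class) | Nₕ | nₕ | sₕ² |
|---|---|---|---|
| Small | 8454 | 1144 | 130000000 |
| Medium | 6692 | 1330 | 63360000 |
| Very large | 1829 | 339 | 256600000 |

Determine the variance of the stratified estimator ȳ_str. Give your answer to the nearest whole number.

Var(ȳ_str) = Σₕ Wₕ²(1 − fₕ)sₕ²/nₕ with Wₕ = Nₕ/N, N = 16975.
Small: Wₕ = 0.49802651; term = 0.49802651²·(1 − 0.13532056)·130000000/1144 = 24371.226.
Medium: Wₕ = 0.39422680; term = 0.39422680²·(1 − 0.19874477)·63360000/1330 = 5932.3492.
Very large: Wₕ = 0.10774669; term = 0.10774669²·(1 − 0.18534718)·256600000/339 = 7158.7527.
Sum = 37462.328.

37462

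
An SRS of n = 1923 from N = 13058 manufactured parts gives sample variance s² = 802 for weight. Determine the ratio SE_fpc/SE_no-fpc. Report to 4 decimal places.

f = n/N = 1923/13058 = 0.14726604.
SE_no-fpc = √(s²/n) = 0.64579926; SE_fpc = √((1−f)s²/n) = 0.59635425.
Ratio = √(1−f) = 0.92343595.

0.9234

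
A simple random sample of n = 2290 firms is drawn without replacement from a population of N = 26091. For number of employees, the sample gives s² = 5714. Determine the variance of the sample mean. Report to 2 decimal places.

Under SRS without replacement, Var(ȳ) = (1 − f)·s²/n with f = n/N = 2290/26091 = 0.08776973.
Var(ȳ) = (1 − 0.08776973)·5714/2290 = 0.91223027·2.4951965 = 2.2761938.

2.28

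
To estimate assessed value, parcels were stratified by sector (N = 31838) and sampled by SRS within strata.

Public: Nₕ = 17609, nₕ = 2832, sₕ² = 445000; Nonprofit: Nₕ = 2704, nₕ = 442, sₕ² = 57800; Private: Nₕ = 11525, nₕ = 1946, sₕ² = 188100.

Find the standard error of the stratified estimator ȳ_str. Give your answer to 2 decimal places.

Var(ȳ_str) = Σₕ Wₕ²(1 − fₕ)sₕ²/nₕ with Wₕ = Nₕ/N, N = 31838.
Public: Wₕ = 0.55308122; term = 0.55308122²·(1 − 0.16082685)·445000/2832 = 40.336311.
Nonprofit: Wₕ = 0.08492996; term = 0.08492996²·(1 − 0.16346154)·57800/442 = 0.78906594.
Private: Wₕ = 0.36198882; term = 0.36198882²·(1 − 0.16885033)·188100/1946 = 10.527264.
Sum = 51.652641.
SE = √(51.652641) = 7.19.

7.19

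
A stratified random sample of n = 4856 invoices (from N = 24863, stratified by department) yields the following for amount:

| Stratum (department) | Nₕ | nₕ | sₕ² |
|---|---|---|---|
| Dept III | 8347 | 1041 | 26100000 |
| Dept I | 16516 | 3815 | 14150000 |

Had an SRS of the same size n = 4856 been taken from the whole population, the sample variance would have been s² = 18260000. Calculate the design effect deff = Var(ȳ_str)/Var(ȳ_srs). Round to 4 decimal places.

Var(ȳ_str) = Σ Wₕ²(1−fₕ)sₕ²/nₕ with Wₕ = Nₕ/24863:
  Dept III: (8347/24863)²·(1−1041/8347)·26100000/1041 = 2473.3911
  Dept I: (16516/24863)²·(1−3815/16516)·14150000/3815 = 1258.6287
  → Var(ȳ_str) = 3732.0198.
Var(ȳ_srs) = (1 − 4856/24863)·18260000/4856 = 3025.8719.
deff = 3732.0198 / 3025.8719 = 1.2334.

1.2334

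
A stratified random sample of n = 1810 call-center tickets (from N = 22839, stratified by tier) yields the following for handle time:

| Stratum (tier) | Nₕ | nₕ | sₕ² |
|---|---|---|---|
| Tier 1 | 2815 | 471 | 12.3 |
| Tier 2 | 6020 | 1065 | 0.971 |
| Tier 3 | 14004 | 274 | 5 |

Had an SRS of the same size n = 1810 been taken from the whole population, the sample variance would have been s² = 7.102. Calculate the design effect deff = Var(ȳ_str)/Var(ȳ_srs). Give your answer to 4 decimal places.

1.9677

Var(ȳ_str) = Σ Wₕ²(1−fₕ)sₕ²/nₕ with Wₕ = Nₕ/22839:
  Tier 1: (2815/22839)²·(1−471/2815)·12.3/471 = 3.3034371 × 10^-4
  Tier 2: (6020/22839)²·(1−1065/6020)·0.971/1065 = 5.2138148 × 10^-5
  Tier 3: (14004/22839)²·(1−274/14004)·5/274 = 0.0067264809
  → Var(ȳ_str) = 0.0071089628.
Var(ȳ_srs) = (1 − 1810/22839)·7.102/1810 = 0.0036127976.
deff = 0.0071089628 / 0.0036127976 = 1.9677.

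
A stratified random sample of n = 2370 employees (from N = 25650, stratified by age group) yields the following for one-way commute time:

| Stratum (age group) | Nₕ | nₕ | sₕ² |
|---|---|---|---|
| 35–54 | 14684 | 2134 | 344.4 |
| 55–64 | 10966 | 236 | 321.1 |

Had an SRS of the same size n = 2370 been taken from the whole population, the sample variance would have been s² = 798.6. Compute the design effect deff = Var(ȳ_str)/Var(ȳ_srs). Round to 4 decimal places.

0.9435

Var(ȳ_str) = Σ Wₕ²(1−fₕ)sₕ²/nₕ with Wₕ = Nₕ/25650:
  35–54: (14684/25650)²·(1−2134/14684)·344.4/2134 = 0.045204544
  55–64: (10966/25650)²·(1−236/10966)·321.1/236 = 0.24333329
  → Var(ȳ_str) = 0.28853783.
Var(ȳ_srs) = (1 − 2370/25650)·798.6/2370 = 0.30582752.
deff = 0.28853783 / 0.30582752 = 0.9435.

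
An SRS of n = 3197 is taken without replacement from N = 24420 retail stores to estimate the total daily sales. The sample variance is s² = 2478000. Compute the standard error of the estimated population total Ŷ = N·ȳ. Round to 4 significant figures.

Var(Ŷ) = N²·Var(ȳ) = N²·(1 − n/N)·s²/n.
f = 3197/24420 = 0.13091728; Var(ȳ) = 0.86908272·2478000/3197 = 673.62746.
Var(Ŷ) = 24420² · 673.62746 = 4.0170857 × 10^11.
SE(Ŷ) = √(4.0170857 × 10^11) = 633800.

633800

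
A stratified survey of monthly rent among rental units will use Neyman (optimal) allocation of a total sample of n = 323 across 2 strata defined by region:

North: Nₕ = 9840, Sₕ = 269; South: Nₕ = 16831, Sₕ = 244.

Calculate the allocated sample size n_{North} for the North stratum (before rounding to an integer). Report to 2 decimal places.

126.59

Neyman allocation: nₕ = n·NₕSₕ / Σⱼ NⱼSⱼ.
Σ NⱼSⱼ = 9840·269 + 16831·244 = 6.753724 × 10^6.
n_{North} = 323·9840·269 / (6.753724 × 10^6) = 126.59.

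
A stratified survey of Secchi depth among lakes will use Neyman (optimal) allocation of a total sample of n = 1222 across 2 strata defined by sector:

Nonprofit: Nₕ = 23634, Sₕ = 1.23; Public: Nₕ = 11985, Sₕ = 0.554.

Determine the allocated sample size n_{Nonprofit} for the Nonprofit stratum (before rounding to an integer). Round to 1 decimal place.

Neyman allocation: nₕ = n·NₕSₕ / Σⱼ NⱼSⱼ.
Σ NⱼSⱼ = 23634·1.23 + 11985·0.554 = 35709.51.
n_{Nonprofit} = 1222·23634·1.23 / 35709.51 = 994.8.

994.8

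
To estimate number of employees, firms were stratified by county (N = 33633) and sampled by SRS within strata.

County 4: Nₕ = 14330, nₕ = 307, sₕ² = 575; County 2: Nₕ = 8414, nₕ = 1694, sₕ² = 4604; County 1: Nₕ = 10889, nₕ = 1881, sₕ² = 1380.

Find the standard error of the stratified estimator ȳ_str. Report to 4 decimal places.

0.7295

Var(ȳ_str) = Σₕ Wₕ²(1 − fₕ)sₕ²/nₕ with Wₕ = Nₕ/N, N = 33633.
County 4: Wₕ = 0.42606963; term = 0.42606963²·(1 − 0.02142359)·575/307 = 0.33272496.
County 2: Wₕ = 0.25017096; term = 0.25017096²·(1 − 0.20133111)·4604/1694 = 0.13585089.
County 1: Wₕ = 0.32375940; term = 0.32375940²·(1 − 0.17274314)·1380/1881 = 0.063617332.
Sum = 0.53219318.
SE = √(0.53219318) = 0.7295.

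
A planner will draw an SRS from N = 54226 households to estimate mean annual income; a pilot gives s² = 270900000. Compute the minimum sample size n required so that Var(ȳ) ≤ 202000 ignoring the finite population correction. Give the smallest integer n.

Without fpc, n₀ = s²/D = 270900000/202000 = 1341.0891.
Rounding up, n = 1342.

1342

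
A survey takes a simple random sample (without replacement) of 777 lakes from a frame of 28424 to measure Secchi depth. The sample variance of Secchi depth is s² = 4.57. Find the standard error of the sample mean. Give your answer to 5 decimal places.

Under SRS without replacement, Var(ȳ) = (1 − f)·s²/n with f = n/N = 777/28424 = 0.02733605.
Var(ȳ) = (1 − 0.02733605)·4.57/777 = 0.97266395·0.0058815959 = 0.0057208163.
SE(ȳ) = √(0.0057208163) = 0.07564.

0.07564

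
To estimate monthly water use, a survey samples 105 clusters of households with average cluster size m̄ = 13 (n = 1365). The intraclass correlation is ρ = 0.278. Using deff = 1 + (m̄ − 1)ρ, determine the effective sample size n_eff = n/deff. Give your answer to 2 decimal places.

deff = 1 + (13 − 1)·0.278 = 1 + 3.336 = 4.336.
n_eff = 1365 / 4.336 = 314.81.

314.81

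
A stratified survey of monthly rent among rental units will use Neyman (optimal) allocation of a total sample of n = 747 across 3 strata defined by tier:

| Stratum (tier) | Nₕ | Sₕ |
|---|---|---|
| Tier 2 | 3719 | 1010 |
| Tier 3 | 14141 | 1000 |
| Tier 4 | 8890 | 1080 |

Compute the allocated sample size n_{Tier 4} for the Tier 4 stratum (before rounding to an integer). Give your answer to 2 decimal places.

260.82

Neyman allocation: nₕ = n·NₕSₕ / Σⱼ NⱼSⱼ.
Σ NⱼSⱼ = 3719·1010 + 14141·1000 + 8890·1080 = 2.749839 × 10^7.
n_{Tier 4} = 747·8890·1080 / (2.749839 × 10^7) = 260.82.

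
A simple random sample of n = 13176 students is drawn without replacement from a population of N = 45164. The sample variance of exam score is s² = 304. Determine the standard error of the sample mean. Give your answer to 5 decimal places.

Under SRS without replacement, Var(ȳ) = (1 − f)·s²/n with f = n/N = 13176/45164 = 0.29173678.
Var(ȳ) = (1 − 0.29173678)·304/13176 = 0.70826322·0.023072253 = 0.016341228.
SE(ȳ) = √(0.016341228) = 0.12783.

0.12783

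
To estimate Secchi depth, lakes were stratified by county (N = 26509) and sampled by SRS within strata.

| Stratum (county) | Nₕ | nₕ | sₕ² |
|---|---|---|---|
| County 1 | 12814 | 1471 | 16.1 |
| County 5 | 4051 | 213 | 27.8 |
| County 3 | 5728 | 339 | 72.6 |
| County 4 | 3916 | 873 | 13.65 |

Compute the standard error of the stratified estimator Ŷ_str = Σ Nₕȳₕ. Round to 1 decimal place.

Var(Ŷ_str) = Σₕ Nₕ²(1 − fₕ)sₕ²/nₕ.
County 1: 12814²·(1 − 1471/12814)·16.1/1471 = 1.5908376 × 10^6.
County 5: 4051²·(1 − 213/4051)·27.8/213 = 2.0292353 × 10^6.
County 3: 5728²·(1 − 339/5728)·72.6/339 = 6.6107101 × 10^6.
County 4: 3916²·(1 − 873/3916)·13.65/873 = 186321.53.
Sum = 1.0417105 × 10^7.
SE = √(1.0417105 × 10^7) = 3227.6.

3227.6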